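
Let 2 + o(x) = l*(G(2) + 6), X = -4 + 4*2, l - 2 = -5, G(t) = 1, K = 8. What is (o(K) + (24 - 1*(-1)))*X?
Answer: 8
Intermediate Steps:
l = -3 (l = 2 - 5 = -3)
X = 4 (X = -4 + 8 = 4)
o(x) = -23 (o(x) = -2 - 3*(1 + 6) = -2 - 3*7 = -2 - 21 = -23)
(o(K) + (24 - 1*(-1)))*X = (-23 + (24 - 1*(-1)))*4 = (-23 + (24 + 1))*4 = (-23 + 25)*4 = 2*4 = 8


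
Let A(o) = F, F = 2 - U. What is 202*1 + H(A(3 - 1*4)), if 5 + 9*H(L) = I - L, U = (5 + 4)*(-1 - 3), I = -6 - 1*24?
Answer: 1745/9 ≈ 193.89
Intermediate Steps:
I = -30 (I = -6 - 24 = -30)
U = -36 (U = 9*(-4) = -36)
F = 38 (F = 2 - 1*(-36) = 2 + 36 = 38)
A(o) = 38
H(L) = -35/9 - L/9 (H(L) = -5/9 + (-30 - L)/9 = -5/9 + (-10/3 - L/9) = -35/9 - L/9)
202*1 + H(A(3 - 1*4)) = 202*1 + (-35/9 - ⅑*38) = 202 + (-35/9 - 38/9) = 202 - 73/9 = 1745/9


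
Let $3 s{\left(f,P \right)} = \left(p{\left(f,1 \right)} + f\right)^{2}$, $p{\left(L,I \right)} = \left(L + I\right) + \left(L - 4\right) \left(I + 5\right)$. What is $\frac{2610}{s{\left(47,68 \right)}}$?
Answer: $\frac{7830}{124609} \approx 0.062837$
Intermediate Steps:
$p{\left(L,I \right)} = I + L + \left(-4 + L\right) \left(5 + I\right)$ ($p{\left(L,I \right)} = \left(I + L\right) + \left(-4 + L\right) \left(5 + I\right) = I + L + \left(-4 + L\right) \left(5 + I\right)$)
$s{\left(f,P \right)} = \frac{\left(-23 + 8 f\right)^{2}}{3}$ ($s{\left(f,P \right)} = \frac{\left(\left(-20 - 3 + 6 f + 1 f\right) + f\right)^{2}}{3} = \frac{\left(\left(-20 - 3 + 6 f + f\right) + f\right)^{2}}{3} = \frac{\left(\left(-23 + 7 f\right) + f\right)^{2}}{3} = \frac{\left(-23 + 8 f\right)^{2}}{3}$)
$\frac{2610}{s{\left(47,68 \right)}} = \frac{2610}{\frac{1}{3} \left(-23 + 8 \cdot 47\right)^{2}} = \frac{2610}{\frac{1}{3} \left(-23 + 376\right)^{2}} = \frac{2610}{\frac{1}{3} \cdot 353^{2}} = \frac{2610}{\frac{1}{3} \cdot 124609} = \frac{2610}{\frac{124609}{3}} = 2610 \cdot \frac{3}{124609} = \frac{7830}{124609}$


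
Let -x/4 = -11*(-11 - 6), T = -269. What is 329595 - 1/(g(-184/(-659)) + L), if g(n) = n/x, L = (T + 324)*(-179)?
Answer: 399874189636178/1213228931 ≈ 3.2960e+5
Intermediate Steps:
x = -748 (x = -(-44)*(-11 - 6) = -(-44)*(-17) = -4*187 = -748)
L = -9845 (L = (-269 + 324)*(-179) = 55*(-179) = -9845)
g(n) = -n/748 (g(n) = n/(-748) = n*(-1/748) = -n/748)
329595 - 1/(g(-184/(-659)) + L) = 329595 - 1/(-(-46)/(187*(-659)) - 9845) = 329595 - 1/(-(-46)*(-1)/(187*659) - 9845) = 329595 - 1/(-1/748*184/659 - 9845) = 329595 - 1/(-46/123233 - 9845) = 329595 - 1/(-1213228931/123233) = 329595 - 1*(-123233/1213228931) = 329595 + 123233/1213228931 = 399874189636178/1213228931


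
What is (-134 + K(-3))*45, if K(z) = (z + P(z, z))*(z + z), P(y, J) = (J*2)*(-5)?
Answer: -13320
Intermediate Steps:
P(y, J) = -10*J (P(y, J) = (2*J)*(-5) = -10*J)
K(z) = -18*z² (K(z) = (z - 10*z)*(z + z) = (-9*z)*(2*z) = -18*z²)
(-134 + K(-3))*45 = (-134 - 18*(-3)²)*45 = (-134 - 18*9)*45 = (-134 - 162)*45 = -296*45 = -13320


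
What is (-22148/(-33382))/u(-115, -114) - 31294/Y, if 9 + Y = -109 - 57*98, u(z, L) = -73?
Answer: 19033394573/3474999436 ≈ 5.4772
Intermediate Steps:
Y = -5704 (Y = -9 + (-109 - 57*98) = -9 + (-109 - 5586) = -9 - 5695 = -5704)
(-22148/(-33382))/u(-115, -114) - 31294/Y = -22148/(-33382)/(-73) - 31294/(-5704) = -22148*(-1/33382)*(-1/73) - 31294*(-1/5704) = (11074/16691)*(-1/73) + 15647/2852 = -11074/1218443 + 15647/2852 = 19033394573/3474999436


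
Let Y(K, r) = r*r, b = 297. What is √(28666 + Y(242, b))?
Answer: 25*√187 ≈ 341.87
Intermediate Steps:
Y(K, r) = r²
√(28666 + Y(242, b)) = √(28666 + 297²) = √(28666 + 88209) = √116875 = 25*√187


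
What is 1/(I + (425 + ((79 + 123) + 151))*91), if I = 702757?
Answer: 1/773555 ≈ 1.2927e-6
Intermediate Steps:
1/(I + (425 + ((79 + 123) + 151))*91) = 1/(702757 + (425 + ((79 + 123) + 151))*91) = 1/(702757 + (425 + (202 + 151))*91) = 1/(702757 + (425 + 353)*91) = 1/(702757 + 778*91) = 1/(702757 + 70798) = 1/773555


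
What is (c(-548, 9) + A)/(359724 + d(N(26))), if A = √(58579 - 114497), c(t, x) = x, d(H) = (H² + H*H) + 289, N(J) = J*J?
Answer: 3/424655 + I*√55918/1273965 ≈ 7.0646e-6 + 0.00018562*I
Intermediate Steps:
N(J) = J²
d(H) = 289 + 2*H² (d(H) = (H² + H²) + 289 = 2*H² + 289 = 289 + 2*H²)
A = I*√55918 (A = √(-55918) = I*√55918 ≈ 236.47*I)
(c(-548, 9) + A)/(359724 + d(N(26))) = (9 + I*√55918)/(359724 + (289 + 2*(26²)²)) = (9 + I*√55918)/(359724 + (289 + 2*676²)) = (9 + I*√55918)/(359724 + (289 + 2*456976)) = (9 + I*√55918)/(359724 + (289 + 913952)) = (9 + I*√55918)/(359724 + 914241) = (9 + I*√55918)/1273965 = (9 + I*√55918)*(1/1273965) = 3/424655 + I*√55918/1273965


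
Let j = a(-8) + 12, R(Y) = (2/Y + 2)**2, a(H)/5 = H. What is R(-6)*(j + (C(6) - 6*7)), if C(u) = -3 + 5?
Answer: -1700/9 ≈ -188.89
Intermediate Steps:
C(u) = 2
a(H) = 5*H
R(Y) = (2 + 2/Y)**2
j = -28 (j = 5*(-8) + 12 = -40 + 12 = -28)
R(-6)*(j + (C(6) - 6*7)) = (4*(1 - 6)**2/(-6)**2)*(-28 + (2 - 6*7)) = (4*(1/36)*(-5)**2)*(-28 + (2 - 42)) = (4*(1/36)*25)*(-28 - 40) = (25/9)*(-68) = -1700/9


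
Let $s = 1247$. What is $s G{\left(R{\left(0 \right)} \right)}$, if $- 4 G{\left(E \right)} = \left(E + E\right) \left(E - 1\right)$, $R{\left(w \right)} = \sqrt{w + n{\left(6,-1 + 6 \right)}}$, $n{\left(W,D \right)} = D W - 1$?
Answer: $- \frac{36163}{2} + \frac{1247 \sqrt{29}}{2} \approx -14724.0$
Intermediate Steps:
$n{\left(W,D \right)} = -1 + D W$
$R{\left(w \right)} = \sqrt{29 + w}$ ($R{\left(w \right)} = \sqrt{w - \left(1 - \left(-1 + 6\right) 6\right)} = \sqrt{w + \left(-1 + 5 \cdot 6\right)} = \sqrt{w + \left(-1 + 30\right)} = \sqrt{w + 29} = \sqrt{29 + w}$)
$G{\left(E \right)} = - \frac{E \left(-1 + E\right)}{2}$ ($G{\left(E \right)} = - \frac{\left(E + E\right) \left(E - 1\right)}{4} = - \frac{2 E \left(-1 + E\right)}{4} = - \frac{E \left(-1 + E\right)}{2}$)
$s G{\left(R{\left(0 \right)} \right)} = 1247 \frac{\sqrt{29 + 0} \left(1 - \sqrt{29 + 0}\right)}{2} = 1247 \frac{\sqrt{29} \left(1 - \sqrt{29}\right)}{2} = \frac{1247 \sqrt{29} \left(1 - \sqrt{29}\right)}{2}$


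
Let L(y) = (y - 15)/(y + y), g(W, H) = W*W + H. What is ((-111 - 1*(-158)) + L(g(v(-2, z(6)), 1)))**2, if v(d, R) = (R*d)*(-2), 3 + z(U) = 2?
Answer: 640000/289 ≈ 2214.5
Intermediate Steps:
z(U) = -1 (z(U) = -3 + 2 = -1)
v(d, R) = -2*R*d
g(W, H) = H + W**2 (g(W, H) = W**2 + H = H + W**2)
L(y) = (-15 + y)/(2*y) (L(y) = (-15 + y)/((2*y)) = (-15 + y)*(1/(2*y)) = (-15 + y)/(2*y))
((-111 - 1*(-158)) + L(g(v(-2, z(6)), 1)))**2 = ((-111 - 1*(-158)) + (-15 + (1 + (-2*(-1)*(-2))**2))/(2*(1 + (-2*(-1)*(-2))**2)))**2 = ((-111 + 158) + (-15 + (1 + (-4)**2))/(2*(1 + (-4)**2)))**2 = (47 + (-15 + (1 + 16))/(2*(1 + 16)))**2 = (47 + (1/2)*(-15 + 17)/17)**2 = (47 + (1/2)*(1/17)*2)**2 = (47 + 1/17)**2 = (800/17)**2 = 640000/289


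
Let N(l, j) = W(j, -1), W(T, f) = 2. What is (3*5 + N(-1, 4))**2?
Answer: 289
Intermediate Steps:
N(l, j) = 2
(3*5 + N(-1, 4))**2 = (3*5 + 2)**2 = (15 + 2)**2 = 17**2 = 289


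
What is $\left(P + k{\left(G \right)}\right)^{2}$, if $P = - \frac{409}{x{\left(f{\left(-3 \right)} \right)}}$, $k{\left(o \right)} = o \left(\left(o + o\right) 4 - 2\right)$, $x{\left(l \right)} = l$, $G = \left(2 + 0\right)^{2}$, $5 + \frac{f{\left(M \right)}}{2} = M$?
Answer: $\frac{5424241}{256} \approx 21188.0$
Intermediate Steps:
$f{\left(M \right)} = -10 + 2 M$
$G = 4$ ($G = 2^{2} = 4$)
$k{\left(o \right)} = o \left(-2 + 8 o\right)$ ($k{\left(o \right)} = o \left(2 o 4 - 2\right) = o \left(8 o - 2\right) = o \left(-2 + 8 o\right)$)
$P = \frac{409}{16}$ ($P = - \frac{409}{-10 + 2 \left(-3\right)} = - \frac{409}{-10 - 6} = - \frac{409}{-16} = \left(-409\right) \left(- \frac{1}{16}\right) = \frac{409}{16} \approx 25.563$)
$\left(P + k{\left(G \right)}\right)^{2} = \left(\frac{409}{16} + 2 \cdot 4 \left(-1 + 4 \cdot 4\right)\right)^{2} = \left(\frac{409}{16} + 2 \cdot 4 \left(-1 + 16\right)\right)^{2} = \left(\frac{409}{16} + 2 \cdot 4 \cdot 15\right)^{2} = \left(\frac{409}{16} + 120\right)^{2} = \left(\frac{2329}{16}\right)^{2} = \frac{5424241}{256}$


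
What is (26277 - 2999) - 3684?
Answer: 19594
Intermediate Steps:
(26277 - 2999) - 3684 = 23278 - 3684 = 19594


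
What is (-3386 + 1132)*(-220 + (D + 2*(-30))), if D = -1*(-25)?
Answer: 574770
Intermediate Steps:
D = 25
(-3386 + 1132)*(-220 + (D + 2*(-30))) = (-3386 + 1132)*(-220 + (25 + 2*(-30))) = -2254*(-220 + (25 - 60)) = -2254*(-220 - 35) = -2254*(-255) = 574770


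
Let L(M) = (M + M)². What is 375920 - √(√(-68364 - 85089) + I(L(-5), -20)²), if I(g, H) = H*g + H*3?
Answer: 375920 - √(4243600 + I*√153453) ≈ 3.7386e+5 - 0.09508*I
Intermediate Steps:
L(M) = 4*M² (L(M) = (2*M)² = 4*M²)
I(g, H) = 3*H + H*g (I(g, H) = H*g + 3*H = 3*H + H*g)
375920 - √(√(-68364 - 85089) + I(L(-5), -20)²) = 375920 - √(√(-68364 - 85089) + (-20*(3 + 4*(-5)²))²) = 375920 - √(√(-153453) + (-20*(3 + 4*25))²) = 375920 - √(I*√153453 + (-20*(3 + 100))²) = 375920 - √(I*√153453 + (-20*103)²) = 375920 - √(I*√153453 + (-2060)²) = 375920 - √(I*√153453 + 4243600) = 375920 - √(4243600 + I*√153453)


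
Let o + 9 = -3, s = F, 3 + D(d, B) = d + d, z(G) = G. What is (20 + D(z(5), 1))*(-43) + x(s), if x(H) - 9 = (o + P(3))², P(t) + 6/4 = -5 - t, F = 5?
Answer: -2759/4 ≈ -689.75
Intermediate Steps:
D(d, B) = -3 + 2*d (D(d, B) = -3 + (d + d) = -3 + 2*d)
P(t) = -13/2 - t (P(t) = -3/2 + (-5 - t) = -13/2 - t)
s = 5
o = -12 (o = -9 - 3 = -12)
x(H) = 1885/4 (x(H) = 9 + (-12 + (-13/2 - 1*3))² = 9 + (-12 + (-13/2 - 3))² = 9 + (-12 - 19/2)² = 9 + (-43/2)² = 9 + 1849/4 = 1885/4)
(20 + D(z(5), 1))*(-43) + x(s) = (20 + (-3 + 2*5))*(-43) + 1885/4 = (20 + (-3 + 10))*(-43) + 1885/4 = (20 + 7)*(-43) + 1885/4 = 27*(-43) + 1885/4 = -1161 + 1885/4 = -2759/4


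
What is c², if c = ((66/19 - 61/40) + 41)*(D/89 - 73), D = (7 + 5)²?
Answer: 43001600647002529/4575169600 ≈ 9.3989e+6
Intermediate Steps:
D = 144 (D = 12² = 144)
c = -207368273/67640 (c = ((66/19 - 61/40) + 41)*(144/89 - 73) = (1481/760 + 41)*(-6353/89) = (32641/760)*(-6353/89) = -207368273/67640 ≈ -3065.8)
c² = (-207368273/67640)² = 43001600647002529/4575169600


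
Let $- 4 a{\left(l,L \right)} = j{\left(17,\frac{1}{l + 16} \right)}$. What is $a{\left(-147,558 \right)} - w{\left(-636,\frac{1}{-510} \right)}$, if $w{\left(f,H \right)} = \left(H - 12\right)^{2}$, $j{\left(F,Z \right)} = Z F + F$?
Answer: $- \frac{5051835221}{34073100} \approx -148.26$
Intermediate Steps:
$j{\left(F,Z \right)} = F + F Z$ ($j{\left(F,Z \right)} = F Z + F = F + F Z$)
$a{\left(l,L \right)} = - \frac{17}{4} - \frac{17}{4 \left(16 + l\right)}$ ($a{\left(l,L \right)} = - \frac{17 \left(1 + \frac{1}{l + 16}\right)}{4} = - \frac{17 \left(1 + \frac{1}{16 + l}\right)}{4} = - \frac{17 + \frac{17}{16 + l}}{4} = - \frac{17}{4} - \frac{17}{4 \left(16 + l\right)}$)
$w{\left(f,H \right)} = \left(-12 + H\right)^{2}$
$a{\left(-147,558 \right)} - w{\left(-636,\frac{1}{-510} \right)} = \frac{17 \left(-17 - -147\right)}{4 \left(16 - 147\right)} - \left(-12 + \frac{1}{-510}\right)^{2} = \frac{17 \left(-17 + 147\right)}{4 \left(-131\right)} - \left(-12 - \frac{1}{510}\right)^{2} = \frac{17}{4} \left(- \frac{1}{131}\right) 130 - \left(- \frac{6121}{510}\right)^{2} = - \frac{1105}{262} - \frac{37466641}{260100} = - \frac{5051835221}{34073100}$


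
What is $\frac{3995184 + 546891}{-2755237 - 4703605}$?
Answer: $- \frac{4542075}{7458842} \approx -0.60895$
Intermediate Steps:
$\frac{3995184 + 546891}{-2755237 - 4703605} = \frac{4542075}{-7458842} = 4542075 \left(- \frac{1}{7458842}\right) = - \frac{4542075}{7458842}$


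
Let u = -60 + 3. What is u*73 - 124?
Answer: -4285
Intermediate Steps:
u = -57
u*73 - 124 = -57*73 - 124 = -4161 - 124 = -4285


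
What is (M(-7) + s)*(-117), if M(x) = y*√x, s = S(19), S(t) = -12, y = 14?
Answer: 1404 - 1638*I*√7 ≈ 1404.0 - 4333.7*I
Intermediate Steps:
s = -12
M(x) = 14*√x
(M(-7) + s)*(-117) = (14*√(-7) - 12)*(-117) = (14*(I*√7) - 12)*(-117) = (14*I*√7 - 12)*(-117) = (-12 + 14*I*√7)*(-117) = 1404 - 1638*I*√7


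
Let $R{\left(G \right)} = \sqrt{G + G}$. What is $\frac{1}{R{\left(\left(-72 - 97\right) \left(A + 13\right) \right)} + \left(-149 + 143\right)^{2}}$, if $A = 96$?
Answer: $\frac{18}{19069} - \frac{13 i \sqrt{218}}{38138} \approx 0.00094394 - 0.0050328 i$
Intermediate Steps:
$R{\left(G \right)} = \sqrt{2} \sqrt{G}$ ($R{\left(G \right)} = \sqrt{2 G} = \sqrt{2} \sqrt{G}$)
$\frac{1}{R{\left(\left(-72 - 97\right) \left(A + 13\right) \right)} + \left(-149 + 143\right)^{2}} = \frac{1}{\sqrt{2} \sqrt{\left(-72 - 97\right) \left(96 + 13\right)} + \left(-149 + 143\right)^{2}} = \frac{1}{\sqrt{2} \sqrt{\left(-169\right) 109} + \left(-6\right)^{2}} = \frac{1}{\sqrt{2} \sqrt{-18421} + 36} = \frac{1}{\sqrt{2} \cdot 13 i \sqrt{109} + 36} = \frac{1}{13 i \sqrt{218} + 36} = \frac{1}{36 + 13 i \sqrt{218}}$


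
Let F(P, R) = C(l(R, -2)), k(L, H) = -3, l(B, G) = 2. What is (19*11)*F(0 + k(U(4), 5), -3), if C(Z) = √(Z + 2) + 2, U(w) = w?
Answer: 836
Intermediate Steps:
C(Z) = 2 + √(2 + Z) (C(Z) = √(2 + Z) + 2 = 2 + √(2 + Z))
F(P, R) = 4 (F(P, R) = 2 + √(2 + 2) = 2 + √4 = 2 + 2 = 4)
(19*11)*F(0 + k(U(4), 5), -3) = (19*11)*4 = 209*4 = 836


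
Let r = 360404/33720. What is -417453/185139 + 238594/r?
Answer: 124113745686209/5560403013 ≈ 22321.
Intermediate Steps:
r = 90101/8430 (r = 360404*(1/33720) = 90101/8430 ≈ 10.688)
-417453/185139 + 238594/r = -417453/185139 + 238594/(90101/8430) = -417453*1/185139 + 238594*(8430/90101) = -139151/61713 + 2011347420/90101 = 124113745686209/5560403013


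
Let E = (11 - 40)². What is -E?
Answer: -841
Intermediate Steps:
E = 841 (E = (-29)² = 841)
-E = -1*841 = -841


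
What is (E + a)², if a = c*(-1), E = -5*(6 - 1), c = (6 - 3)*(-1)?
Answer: 484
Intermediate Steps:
c = -3 (c = 3*(-1) = -3)
E = -25 (E = -5*5 = -25)
a = 3 (a = -3*(-1) = 3)
(E + a)² = (-25 + 3)² = (-22)² = 484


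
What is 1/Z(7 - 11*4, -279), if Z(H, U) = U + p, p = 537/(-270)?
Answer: -90/25289 ≈ -0.0035589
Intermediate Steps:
p = -179/90 (p = 537*(-1/270) = -179/90 ≈ -1.9889)
Z(H, U) = -179/90 + U (Z(H, U) = U - 179/90 = -179/90 + U)
1/Z(7 - 11*4, -279) = 1/(-179/90 - 279) = 1/(-25289/90) = -90/25289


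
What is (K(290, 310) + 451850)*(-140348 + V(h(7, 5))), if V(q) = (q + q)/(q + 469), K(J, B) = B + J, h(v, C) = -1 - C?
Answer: -29400714983200/463 ≈ -6.3500e+10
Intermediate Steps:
V(q) = 2*q/(469 + q) (V(q) = (2*q)/(469 + q) = 2*q/(469 + q))
(K(290, 310) + 451850)*(-140348 + V(h(7, 5))) = ((310 + 290) + 451850)*(-140348 + 2*(-1 - 1*5)/(469 + (-1 - 1*5))) = (600 + 451850)*(-140348 + 2*(-1 - 5)/(469 + (-1 - 5))) = 452450*(-140348 + 2*(-6)/(469 - 6)) = 452450*(-140348 + 2*(-6)/463) = 452450*(-140348 + 2*(-6)*(1/463)) = 452450*(-140348 - 12/463) = 452450*(-64981136/463) = -29400714983200/463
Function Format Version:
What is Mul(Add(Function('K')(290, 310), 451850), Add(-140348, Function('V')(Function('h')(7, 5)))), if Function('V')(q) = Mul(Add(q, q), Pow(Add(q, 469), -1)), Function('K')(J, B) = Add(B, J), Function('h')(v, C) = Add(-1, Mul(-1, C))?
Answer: Rational(-29400714983200, 463) ≈ -6.3500e+10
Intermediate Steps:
Function('V')(q) = Mul(2, q, Pow(Add(469, q), -1)) (Function('V')(q) = Mul(Mul(2, q), Pow(Add(469, q), -1)) = Mul(2, q, Pow(Add(469, q), -1)))
Mul(Add(Function('K')(290, 310), 451850), Add(-140348, Function('V')(Function('h')(7, 5)))) = Mul(Add(Add(310, 290), 451850), Add(-140348, Mul(2, Add(-1, Mul(-1, 5)), Pow(Add(469, Add(-1, Mul(-1, 5))), -1)))) = Mul(Add(600, 451850), Add(-140348, Mul(2, Add(-1, -5), Pow(Add(469, Add(-1, -5)), -1)))) = Mul(452450, Add(-140348, Mul(2, -6, Pow(Add(469, -6), -1)))) = Mul(452450, Add(-140348, Mul(2, -6, Pow(463, -1)))) = Mul(452450, Add(-140348, Mul(2, -6, Rational(1, 463)))) = Mul(452450, Add(-140348, Rational(-12, 463))) = Mul(452450, Rational(-64981136, 463)) = Rational(-29400714983200, 463)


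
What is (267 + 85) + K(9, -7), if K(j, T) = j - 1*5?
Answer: 356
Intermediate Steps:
K(j, T) = -5 + j (K(j, T) = j - 5 = -5 + j)
(267 + 85) + K(9, -7) = (267 + 85) + (-5 + 9) = 352 + 4 = 356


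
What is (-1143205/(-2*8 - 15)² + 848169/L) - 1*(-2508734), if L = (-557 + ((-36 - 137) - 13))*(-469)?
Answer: 119959889604476/47839541 ≈ 2.5075e+6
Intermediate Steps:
L = 348467 (L = (-557 + (-173 - 13))*(-469) = (-557 - 186)*(-469) = -743*(-469) = 348467)
(-1143205/(-2*8 - 15)² + 848169/L) - 1*(-2508734) = (-1143205/(-2*8 - 15)² + 848169/348467) - 1*(-2508734) = (-1143205/(-16 - 15)² + 848169*(1/348467)) + 2508734 = (-1143205/((-31)²) + 121167/49781) + 2508734 = (-1143205/961 + 121167/49781) + 2508734 = -56793446618/47839541 + 2508734 = 119959889604476/47839541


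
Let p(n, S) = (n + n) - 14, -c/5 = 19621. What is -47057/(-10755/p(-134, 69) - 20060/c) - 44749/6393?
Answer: -558017570147311/452102814309 ≈ -1234.3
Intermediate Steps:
c = -98105 (c = -5*19621 = -98105)
p(n, S) = -14 + 2*n (p(n, S) = 2*n - 14 = -14 + 2*n)
-47057/(-10755/p(-134, 69) - 20060/c) - 44749/6393 = -47057/(-10755/(-14 + 2*(-134)) - 20060/(-98105)) - 44749/6393 = -47057/(-10755/(-14 - 268) - 20060*(-1/98105)) - 44749*1/6393 = -47057/(-10755/(-282) + 4012/19621) - 44749/6393 = -47057/(-10755*(-1/282) + 4012/19621) - 44749/6393 = -47057/(3585/94 + 4012/19621) - 44749/6393 = -47057/70718413/1844374 - 44749/6393 = -47057*1844374/70718413 - 44749/6393 = -86790707318/70718413 - 44749/6393 = -558017570147311/452102814309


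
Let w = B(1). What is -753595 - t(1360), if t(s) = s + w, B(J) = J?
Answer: -754956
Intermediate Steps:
w = 1
t(s) = 1 + s (t(s) = s + 1 = 1 + s)
-753595 - t(1360) = -753595 - (1 + 1360) = -753595 - 1*1361 = -753595 - 1361 = -754956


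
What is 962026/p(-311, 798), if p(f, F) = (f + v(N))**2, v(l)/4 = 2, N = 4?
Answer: 962026/91809 ≈ 10.479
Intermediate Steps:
v(l) = 8 (v(l) = 4*2 = 8)
p(f, F) = (8 + f)**2 (p(f, F) = (f + 8)**2 = (8 + f)**2)
962026/p(-311, 798) = 962026/((8 - 311)**2) = 962026/((-303)**2) = 962026/91809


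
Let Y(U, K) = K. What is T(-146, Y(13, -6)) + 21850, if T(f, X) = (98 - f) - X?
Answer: 22100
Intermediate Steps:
T(f, X) = 98 - X - f
T(-146, Y(13, -6)) + 21850 = (98 - 1*(-6) - 1*(-146)) + 21850 = (98 + 6 + 146) + 21850 = 250 + 21850 = 22100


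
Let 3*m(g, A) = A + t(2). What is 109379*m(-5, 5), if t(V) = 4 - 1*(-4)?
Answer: 1421927/3 ≈ 4.7398e+5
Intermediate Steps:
t(V) = 8 (t(V) = 4 + 4 = 8)
m(g, A) = 8/3 + A/3 (m(g, A) = (A + 8)/3 = (8 + A)/3 = 8/3 + A/3)
109379*m(-5, 5) = 109379*(8/3 + (1/3)*5) = 109379*(8/3 + 5/3) = 109379*(13/3) = 1421927/3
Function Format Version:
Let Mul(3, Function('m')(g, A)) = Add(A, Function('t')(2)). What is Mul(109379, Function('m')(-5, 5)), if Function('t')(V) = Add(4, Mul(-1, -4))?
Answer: Rational(1421927, 3) ≈ 4.7398e+5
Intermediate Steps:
Function('t')(V) = 8 (Function('t')(V) = Add(4, 4) = 8)
Function('m')(g, A) = Add(Rational(8, 3), Mul(Rational(1, 3), A)) (Function('m')(g, A) = Mul(Rational(1, 3), Add(A, 8)) = Mul(Rational(1, 3), Add(8, A)) = Add(Rational(8, 3), Mul(Rational(1, 3), A)))
Mul(109379, Function('m')(-5, 5)) = Mul(109379, Add(Rational(8, 3), Mul(Rational(1, 3), 5))) = Mul(109379, Add(Rational(8, 3), Rational(5, 3))) = Mul(109379, Rational(13, 3)) = Rational(1421927, 3)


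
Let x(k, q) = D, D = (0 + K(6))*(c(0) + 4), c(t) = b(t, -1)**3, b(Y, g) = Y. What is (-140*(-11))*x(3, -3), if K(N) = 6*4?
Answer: 147840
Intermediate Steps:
K(N) = 24
c(t) = t**3
D = 96 (D = (0 + 24)*(0**3 + 4) = 24*(0 + 4) = 24*4 = 96)
x(k, q) = 96
(-140*(-11))*x(3, -3) = -140*(-11)*96 = 1540*96 = 147840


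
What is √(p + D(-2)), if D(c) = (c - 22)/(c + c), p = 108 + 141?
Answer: √255 ≈ 15.969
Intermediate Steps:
p = 249
D(c) = (-22 + c)/(2*c) (D(c) = (-22 + c)/((2*c)) = (-22 + c)*(1/(2*c)) = (-22 + c)/(2*c))
√(p + D(-2)) = √(249 + (½)*(-22 - 2)/(-2)) = √(249 + (½)*(-½)*(-24)) = √(249 + 6) = √255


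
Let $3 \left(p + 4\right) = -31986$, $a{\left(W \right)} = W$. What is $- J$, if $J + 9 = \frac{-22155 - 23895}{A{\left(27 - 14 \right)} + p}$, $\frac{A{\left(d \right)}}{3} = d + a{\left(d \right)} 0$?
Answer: $\frac{49593}{10627} \approx 4.6667$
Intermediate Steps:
$A{\left(d \right)} = 3 d$ ($A{\left(d \right)} = 3 \left(d + d 0\right) = 3 \left(d + 0\right) = 3 d$)
$p = -10666$ ($p = -4 + \frac{1}{3} \left(-31986\right) = -4 - 10662 = -10666$)
$J = - \frac{49593}{10627}$ ($J = -9 + \frac{-22155 - 23895}{3 \left(27 - 14\right) - 10666} = -9 - \frac{46050}{3 \left(27 - 14\right) - 10666} = -9 - \frac{46050}{3 \cdot 13 - 10666} = -9 - \frac{46050}{39 - 10666} = -9 - \frac{46050}{-10627} = -9 - - \frac{46050}{10627} = -9 + \frac{46050}{10627} = - \frac{49593}{10627} \approx -4.6667$)
$- J = \left(-1\right) \left(- \frac{49593}{10627}\right) = \frac{49593}{10627}$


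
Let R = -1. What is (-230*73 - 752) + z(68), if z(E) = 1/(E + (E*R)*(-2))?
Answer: -3578567/204 ≈ -17542.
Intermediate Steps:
z(E) = 1/(3*E) (z(E) = 1/(E + (E*(-1))*(-2)) = 1/(E - E*(-2)) = 1/(E + 2*E) = 1/(3*E))
(-230*73 - 752) + z(68) = (-230*73 - 752) + (1/3)/68 = (-16790 - 752) + (1/3)*(1/68) = -17542 + 1/204 = -3578567/204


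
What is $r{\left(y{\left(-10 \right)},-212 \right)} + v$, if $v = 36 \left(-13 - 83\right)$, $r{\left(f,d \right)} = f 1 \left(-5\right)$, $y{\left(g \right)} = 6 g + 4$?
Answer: $-3176$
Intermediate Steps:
$y{\left(g \right)} = 4 + 6 g$
$r{\left(f,d \right)} = - 5 f$ ($r{\left(f,d \right)} = f \left(-5\right) = - 5 f$)
$v = -3456$ ($v = 36 \left(-96\right) = -3456$)
$r{\left(y{\left(-10 \right)},-212 \right)} + v = - 5 \left(4 + 6 \left(-10\right)\right) - 3456 = - 5 \left(4 - 60\right) - 3456 = \left(-5\right) \left(-56\right) - 3456 = 280 - 3456 = -3176$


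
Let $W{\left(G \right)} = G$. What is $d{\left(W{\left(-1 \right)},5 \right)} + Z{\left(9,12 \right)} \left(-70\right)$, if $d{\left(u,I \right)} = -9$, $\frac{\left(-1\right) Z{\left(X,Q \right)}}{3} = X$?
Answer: $1881$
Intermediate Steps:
$Z{\left(X,Q \right)} = - 3 X$
$d{\left(W{\left(-1 \right)},5 \right)} + Z{\left(9,12 \right)} \left(-70\right) = -9 + \left(-3\right) 9 \left(-70\right) = -9 - -1890 = -9 + 1890 = 1881$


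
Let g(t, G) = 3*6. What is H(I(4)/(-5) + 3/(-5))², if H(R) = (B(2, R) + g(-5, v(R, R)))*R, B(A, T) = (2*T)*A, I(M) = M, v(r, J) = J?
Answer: 188356/625 ≈ 301.37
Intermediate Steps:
B(A, T) = 2*A*T
g(t, G) = 18
H(R) = R*(18 + 4*R) (H(R) = (2*2*R + 18)*R = (4*R + 18)*R = (18 + 4*R)*R = R*(18 + 4*R))
H(I(4)/(-5) + 3/(-5))² = (2*(4/(-5) + 3/(-5))*(9 + 2*(4/(-5) + 3/(-5))))² = (2*(4*(-⅕) + 3*(-⅕))*(9 + 2*(4*(-⅕) + 3*(-⅕))))² = (2*(-⅘ - ⅗)*(9 + 2*(-⅘ - ⅗)))² = (2*(-7/5)*(9 + 2*(-7/5)))² = (2*(-7/5)*(9 - 14/5))² = (2*(-7/5)*(31/5))² = (-434/25)² = 188356/625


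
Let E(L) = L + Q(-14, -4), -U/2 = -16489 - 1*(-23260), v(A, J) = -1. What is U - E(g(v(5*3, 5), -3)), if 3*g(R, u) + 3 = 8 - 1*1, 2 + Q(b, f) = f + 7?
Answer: -40633/3 ≈ -13544.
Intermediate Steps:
Q(b, f) = 5 + f (Q(b, f) = -2 + (f + 7) = -2 + (7 + f) = 5 + f)
U = -13542 (U = -2*(-16489 - 1*(-23260)) = -2*(-16489 + 23260) = -2*6771 = -13542)
g(R, u) = 4/3 (g(R, u) = -1 + (8 - 1*1)/3 = -1 + (8 - 1)/3 = -1 + (⅓)*7 = -1 + 7/3 = 4/3)
E(L) = 1 + L (E(L) = L + (5 - 4) = L + 1 = 1 + L)
U - E(g(v(5*3, 5), -3)) = -13542 - (1 + 4/3) = -13542 - 1*7/3 = -13542 - 7/3 = -40633/3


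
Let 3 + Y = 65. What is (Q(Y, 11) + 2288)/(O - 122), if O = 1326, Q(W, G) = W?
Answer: 1175/602 ≈ 1.9518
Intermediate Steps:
Y = 62 (Y = -3 + 65 = 62)
(Q(Y, 11) + 2288)/(O - 122) = (62 + 2288)/(1326 - 122) = 2350/1204 = 2350*(1/1204) = 1175/602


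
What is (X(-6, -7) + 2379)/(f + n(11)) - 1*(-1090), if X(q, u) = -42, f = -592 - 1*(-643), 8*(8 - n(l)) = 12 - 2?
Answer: 87046/77 ≈ 1130.5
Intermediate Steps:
n(l) = 27/4 (n(l) = 8 - (12 - 2)/8 = 8 - ⅛*10 = 8 - 5/4 = 27/4)
f = 51 (f = -592 + 643 = 51)
(X(-6, -7) + 2379)/(f + n(11)) - 1*(-1090) = (-42 + 2379)/(51 + 27/4) - 1*(-1090) = 2337/(231/4) + 1090 = 2337*(4/231) + 1090 = 3116/77 + 1090 = 87046/77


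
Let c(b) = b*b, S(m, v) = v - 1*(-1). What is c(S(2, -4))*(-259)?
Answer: -2331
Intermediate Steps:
S(m, v) = 1 + v (S(m, v) = v + 1 = 1 + v)
c(b) = b**2
c(S(2, -4))*(-259) = (1 - 4)**2*(-259) = (-3)**2*(-259) = 9*(-259) = -2331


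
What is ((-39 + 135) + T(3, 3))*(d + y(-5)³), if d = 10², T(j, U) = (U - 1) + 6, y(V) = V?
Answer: -2600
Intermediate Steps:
T(j, U) = 5 + U (T(j, U) = (-1 + U) + 6 = 5 + U)
d = 100
((-39 + 135) + T(3, 3))*(d + y(-5)³) = ((-39 + 135) + (5 + 3))*(100 + (-5)³) = (96 + 8)*(100 - 125) = 104*(-25) = -2600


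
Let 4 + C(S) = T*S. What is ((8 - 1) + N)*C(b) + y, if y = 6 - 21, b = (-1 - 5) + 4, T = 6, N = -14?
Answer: 97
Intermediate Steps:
b = -2 (b = -6 + 4 = -2)
y = -15
C(S) = -4 + 6*S
((8 - 1) + N)*C(b) + y = ((8 - 1) - 14)*(-4 + 6*(-2)) - 15 = (7 - 14)*(-4 - 12) - 15 = -7*(-16) - 15 = 112 - 15 = 97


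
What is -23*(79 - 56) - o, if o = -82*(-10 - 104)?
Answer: -9877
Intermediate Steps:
o = 9348 (o = -82*(-114) = 9348)
-23*(79 - 56) - o = -23*(79 - 56) - 1*9348 = -23*23 - 9348 = -529 - 9348 = -9877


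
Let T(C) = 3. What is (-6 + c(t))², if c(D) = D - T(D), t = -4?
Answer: 169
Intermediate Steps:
c(D) = -3 + D (c(D) = D - 1*3 = D - 3 = -3 + D)
(-6 + c(t))² = (-6 + (-3 - 4))² = (-6 - 7)² = (-13)² = 169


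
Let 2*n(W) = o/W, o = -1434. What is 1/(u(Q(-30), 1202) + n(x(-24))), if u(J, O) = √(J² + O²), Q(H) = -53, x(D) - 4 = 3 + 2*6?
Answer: 13623/522074204 + 361*√1447613/522074204 ≈ 0.00085805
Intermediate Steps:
x(D) = 19 (x(D) = 4 + (3 + 2*6) = 4 + (3 + 12) = 4 + 15 = 19)
n(W) = -717/W (n(W) = (-1434/W)/2 = -717/W)
1/(u(Q(-30), 1202) + n(x(-24))) = 1/(√((-53)² + 1202²) - 717/19) = 1/(√(2809 + 1444804) - 717*1/19) = 1/(√1447613 - 717/19) = 1/(-717/19 + √1447613)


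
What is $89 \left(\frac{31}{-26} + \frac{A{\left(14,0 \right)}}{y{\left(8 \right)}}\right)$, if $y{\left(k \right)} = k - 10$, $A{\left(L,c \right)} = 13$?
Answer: $- \frac{8900}{13} \approx -684.62$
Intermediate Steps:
$y{\left(k \right)} = -10 + k$
$89 \left(\frac{31}{-26} + \frac{A{\left(14,0 \right)}}{y{\left(8 \right)}}\right) = 89 \left(\frac{31}{-26} + \frac{13}{-10 + 8}\right) = 89 \left(31 \left(- \frac{1}{26}\right) + \frac{13}{-2}\right) = 89 \left(- \frac{31}{26} + 13 \left(- \frac{1}{2}\right)\right) = 89 \left(- \frac{31}{26} - \frac{13}{2}\right) = 89 \left(- \frac{100}{13}\right) = - \frac{8900}{13}$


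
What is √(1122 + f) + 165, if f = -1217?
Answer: 165 + I*√95 ≈ 165.0 + 9.7468*I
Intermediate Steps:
√(1122 + f) + 165 = √(1122 - 1217) + 165 = √(-95) + 165 = I*√95 + 165 = 165 + I*√95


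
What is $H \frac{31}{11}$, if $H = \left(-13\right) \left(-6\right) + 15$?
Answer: $\frac{2883}{11} \approx 262.09$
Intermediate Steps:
$H = 93$ ($H = 78 + 15 = 93$)
$H \frac{31}{11} = 93 \cdot \frac{31}{11} = \frac{2883}{11}$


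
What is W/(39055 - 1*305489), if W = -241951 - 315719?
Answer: 278835/133217 ≈ 2.0931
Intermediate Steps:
W = -557670
W/(39055 - 1*305489) = -557670/(39055 - 1*305489) = -557670/(39055 - 305489) = -557670/(-266434) = -557670*(-1/266434) = 278835/133217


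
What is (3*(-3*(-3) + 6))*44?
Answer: 1980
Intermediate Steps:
(3*(-3*(-3) + 6))*44 = (3*(9 + 6))*44 = (3*15)*44 = 45*44 = 1980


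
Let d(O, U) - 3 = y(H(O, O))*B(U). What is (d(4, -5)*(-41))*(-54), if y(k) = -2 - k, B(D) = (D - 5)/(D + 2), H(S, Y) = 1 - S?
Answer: 14022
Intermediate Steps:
B(D) = (-5 + D)/(2 + D)
d(O, U) = 3 + (-5 + U)*(-3 + O)/(2 + U) (d(O, U) = 3 + (-2 - (1 - O))*((-5 + U)/(2 + U)) = 3 + (-2 + (-1 + O))*((-5 + U)/(2 + U)) = 3 + (-3 + O)*((-5 + U)/(2 + U)) = 3 + (-5 + U)*(-3 + O)/(2 + U))
(d(4, -5)*(-41))*(-54) = (((21 - 5*4 + 4*(-5))/(2 - 5))*(-41))*(-54) = (((21 - 20 - 20)/(-3))*(-41))*(-54) = (-⅓*(-19)*(-41))*(-54) = ((19/3)*(-41))*(-54) = -779/3*(-54) = 14022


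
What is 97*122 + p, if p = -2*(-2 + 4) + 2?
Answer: 11832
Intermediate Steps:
p = -2 (p = -2*2 + 2 = -4 + 2 = -2)
97*122 + p = 97*122 - 2 = 11834 - 2 = 11832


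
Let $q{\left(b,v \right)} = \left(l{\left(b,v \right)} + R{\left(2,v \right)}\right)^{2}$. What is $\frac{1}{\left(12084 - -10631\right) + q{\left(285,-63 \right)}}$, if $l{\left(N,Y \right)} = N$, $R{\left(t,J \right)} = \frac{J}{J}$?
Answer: $\frac{1}{104511} \approx 9.5684 \cdot 10^{-6}$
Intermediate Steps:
$R{\left(t,J \right)} = 1$
$q{\left(b,v \right)} = \left(1 + b\right)^{2}$ ($q{\left(b,v \right)} = \left(b + 1\right)^{2} = \left(1 + b\right)^{2}$)
$\frac{1}{\left(12084 - -10631\right) + q{\left(285,-63 \right)}} = \frac{1}{\left(12084 - -10631\right) + \left(1 + 285\right)^{2}} = \frac{1}{\left(12084 + 10631\right) + 286^{2}} = \frac{1}{22715 + 81796} = \frac{1}{104511}$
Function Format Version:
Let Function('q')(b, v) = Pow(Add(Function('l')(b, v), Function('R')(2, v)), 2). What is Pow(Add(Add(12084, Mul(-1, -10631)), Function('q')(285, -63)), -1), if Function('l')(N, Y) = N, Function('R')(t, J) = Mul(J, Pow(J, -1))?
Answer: Rational(1, 104511) ≈ 9.5684e-6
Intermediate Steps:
Function('R')(t, J) = 1
Function('q')(b, v) = Pow(Add(1, b), 2) (Function('q')(b, v) = Pow(Add(b, 1), 2) = Pow(Add(1, b), 2))
Pow(Add(Add(12084, Mul(-1, -10631)), Function('q')(285, -63)), -1) = Pow(Add(Add(12084, Mul(-1, -10631)), Pow(Add(1, 285), 2)), -1) = Pow(Add(Add(12084, 10631), Pow(286, 2)), -1) = Pow(Add(22715, 81796), -1) = Pow(104511, -1) = Rational(1, 104511)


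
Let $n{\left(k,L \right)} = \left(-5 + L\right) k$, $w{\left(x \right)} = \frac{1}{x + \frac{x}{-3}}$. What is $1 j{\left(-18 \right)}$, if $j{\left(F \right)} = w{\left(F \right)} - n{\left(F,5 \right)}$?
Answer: $- \frac{1}{12} \approx -0.083333$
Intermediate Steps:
$w{\left(x \right)} = \frac{3}{2 x}$ ($w{\left(x \right)} = \frac{1}{x + x \left(- \frac{1}{3}\right)} = \frac{1}{x - \frac{x}{3}} = \frac{1}{\frac{2}{3} x} = \frac{3}{2 x}$)
$n{\left(k,L \right)} = k \left(-5 + L\right)$
$j{\left(F \right)} = \frac{3}{2 F}$ ($j{\left(F \right)} = \frac{3}{2 F} - F \left(-5 + 5\right) = \frac{3}{2 F} - F 0 = \frac{3}{2 F} - 0 = \frac{3}{2 F} + 0 = \frac{3}{2 F}$)
$1 j{\left(-18 \right)} = 1 \frac{3}{2 \left(-18\right)} = 1 \cdot \frac{3}{2} \left(- \frac{1}{18}\right) = 1 \left(- \frac{1}{12}\right) = - \frac{1}{12}$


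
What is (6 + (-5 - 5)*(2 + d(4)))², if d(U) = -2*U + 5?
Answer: 256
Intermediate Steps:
d(U) = 5 - 2*U
(6 + (-5 - 5)*(2 + d(4)))² = (6 + (-5 - 5)*(2 + (5 - 2*4)))² = (6 - 10*(2 + (5 - 8)))² = (6 - 10*(2 - 3))² = (6 - 10*(-1))² = (6 + 10)² = 16² = 256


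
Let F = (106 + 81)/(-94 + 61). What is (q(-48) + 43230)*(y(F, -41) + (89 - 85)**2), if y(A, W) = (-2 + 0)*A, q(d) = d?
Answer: 1180308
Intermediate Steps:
F = -17/3 (F = 187/(-33) = 187*(-1/33) = -17/3 ≈ -5.6667)
y(A, W) = -2*A
(q(-48) + 43230)*(y(F, -41) + (89 - 85)**2) = (-48 + 43230)*(-2*(-17/3) + (89 - 85)**2) = 43182*(34/3 + 4**2) = 43182*(34/3 + 16) = 43182*(82/3) = 1180308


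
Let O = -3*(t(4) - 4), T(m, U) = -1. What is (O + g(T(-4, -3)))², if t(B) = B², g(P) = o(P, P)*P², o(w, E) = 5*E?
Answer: 1681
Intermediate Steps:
g(P) = 5*P³ (g(P) = (5*P)*P² = 5*P³)
O = -36 (O = -3*(4² - 4) = -3*(16 - 4) = -3*12 = -36)
(O + g(T(-4, -3)))² = (-36 + 5*(-1)³)² = (-36 + 5*(-1))² = (-36 - 5)² = (-41)² = 1681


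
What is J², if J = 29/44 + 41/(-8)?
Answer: 154449/7744 ≈ 19.944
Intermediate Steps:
J = -393/88 (J = 29*(1/44) + 41*(-⅛) = 29/44 - 41/8 = -393/88 ≈ -4.4659)
J² = (-393/88)² = 154449/7744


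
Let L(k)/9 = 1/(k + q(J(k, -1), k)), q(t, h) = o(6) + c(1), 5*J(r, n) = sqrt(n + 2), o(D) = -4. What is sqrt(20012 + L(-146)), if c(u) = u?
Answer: sqrt(444285071)/149 ≈ 141.46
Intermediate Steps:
J(r, n) = sqrt(2 + n)/5 (J(r, n) = sqrt(n + 2)/5 = sqrt(2 + n)/5)
q(t, h) = -3 (q(t, h) = -4 + 1 = -3)
L(k) = 9/(-3 + k) (L(k) = 9/(k - 3) = 9/(-3 + k))
sqrt(20012 + L(-146)) = sqrt(20012 + 9/(-3 - 146)) = sqrt(20012 + 9/(-149)) = sqrt(20012 + 9*(-1/149)) = sqrt(20012 - 9/149) = sqrt(2981779/149) = sqrt(444285071)/149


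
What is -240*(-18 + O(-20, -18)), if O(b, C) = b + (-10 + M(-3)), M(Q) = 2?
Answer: 11040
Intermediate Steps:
O(b, C) = -8 + b (O(b, C) = b + (-10 + 2) = b - 8 = -8 + b)
-240*(-18 + O(-20, -18)) = -240*(-18 + (-8 - 20)) = -240*(-18 - 28) = -240*(-46) = 11040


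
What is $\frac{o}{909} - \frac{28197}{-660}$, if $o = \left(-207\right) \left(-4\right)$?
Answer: $\frac{969539}{22220} \approx 43.634$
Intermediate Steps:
$o = 828$
$\frac{o}{909} - \frac{28197}{-660} = \frac{828}{909} - \frac{28197}{-660} = 828 \cdot \frac{1}{909} - - \frac{9399}{220} = \frac{92}{101} + \frac{9399}{220} = \frac{969539}{22220}$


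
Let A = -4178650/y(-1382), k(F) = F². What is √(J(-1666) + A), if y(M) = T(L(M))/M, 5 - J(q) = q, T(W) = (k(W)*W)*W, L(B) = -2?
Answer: √1443730259/2 ≈ 18998.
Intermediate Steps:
T(W) = W⁴ (T(W) = (W²*W)*W = W³*W = W⁴)
J(q) = 5 - q
y(M) = 16/M (y(M) = (-2)⁴/M = 16/M)
A = 1443723575/4 (A = -4178650/(16/(-1382)) = -4178650/(16*(-1/1382)) = -4178650/(-8/691) = -4178650*(-691/8) = 1443723575/4 ≈ 3.6093e+8)
√(J(-1666) + A) = √((5 - 1*(-1666)) + 1443723575/4) = √((5 + 1666) + 1443723575/4) = √(1671 + 1443723575/4) = √(1443730259/4) = √1443730259/2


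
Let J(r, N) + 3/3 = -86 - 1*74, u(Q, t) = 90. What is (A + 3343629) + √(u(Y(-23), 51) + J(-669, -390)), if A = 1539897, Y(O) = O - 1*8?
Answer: 4883526 + I*√71 ≈ 4.8835e+6 + 8.4261*I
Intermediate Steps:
Y(O) = -8 + O (Y(O) = O - 8 = -8 + O)
J(r, N) = -161 (J(r, N) = -1 + (-86 - 1*74) = -1 + (-86 - 74) = -1 - 160 = -161)
(A + 3343629) + √(u(Y(-23), 51) + J(-669, -390)) = (1539897 + 3343629) + √(90 - 161) = 4883526 + √(-71) = 4883526 + I*√71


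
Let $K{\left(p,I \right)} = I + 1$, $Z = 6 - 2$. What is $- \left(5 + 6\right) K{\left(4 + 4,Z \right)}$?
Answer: $-55$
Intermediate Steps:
$Z = 4$
$K{\left(p,I \right)} = 1 + I$
$- \left(5 + 6\right) K{\left(4 + 4,Z \right)} = - \left(5 + 6\right) \left(1 + 4\right) = - 11 \cdot 5 = \left(-1\right) 55 = -55$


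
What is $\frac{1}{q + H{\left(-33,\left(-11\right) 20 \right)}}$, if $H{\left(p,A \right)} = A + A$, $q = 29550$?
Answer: $\frac{1}{29110} \approx 3.4352 \cdot 10^{-5}$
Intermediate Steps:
$H{\left(p,A \right)} = 2 A$
$\frac{1}{q + H{\left(-33,\left(-11\right) 20 \right)}} = \frac{1}{29550 + 2 \left(\left(-11\right) 20\right)} = \frac{1}{29550 + 2 \left(-220\right)} = \frac{1}{29550 - 440} = \frac{1}{29110}$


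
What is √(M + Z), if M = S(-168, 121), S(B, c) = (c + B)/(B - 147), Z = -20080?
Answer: 137*I*√11795/105 ≈ 141.7*I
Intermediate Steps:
S(B, c) = (B + c)/(-147 + B)
M = 47/315 (M = (-168 + 121)/(-147 - 168) = -47/(-315) = -1/315*(-47) = 47/315 ≈ 0.14921)
√(M + Z) = √(47/315 - 20080) = √(-6325153/315) = 137*I*√11795/105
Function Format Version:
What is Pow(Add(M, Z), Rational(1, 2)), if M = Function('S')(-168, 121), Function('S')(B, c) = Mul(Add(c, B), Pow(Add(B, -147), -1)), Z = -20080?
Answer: Mul(Rational(137, 105), I, Pow(11795, Rational(1, 2))) ≈ Mul(141.70, I)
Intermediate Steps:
Function('S')(B, c) = Mul(Pow(Add(-147, B), -1), Add(B, c)) (Function('S')(B, c) = Mul(Add(B, c), Pow(Add(-147, B), -1)) = Mul(Pow(Add(-147, B), -1), Add(B, c)))
M = Rational(47, 315) (M = Mul(Pow(Add(-147, -168), -1), Add(-168, 121)) = Mul(Pow(-315, -1), -47) = Mul(Rational(-1, 315), -47) = Rational(47, 315) ≈ 0.14921)
Pow(Add(M, Z), Rational(1, 2)) = Pow(Add(Rational(47, 315), -20080), Rational(1, 2)) = Pow(Rational(-6325153, 315), Rational(1, 2)) = Mul(Rational(137, 105), I, Pow(11795, Rational(1, 2)))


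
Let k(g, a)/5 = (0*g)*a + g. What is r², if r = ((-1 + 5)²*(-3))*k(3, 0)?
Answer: 518400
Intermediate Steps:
k(g, a) = 5*g (k(g, a) = 5*((0*g)*a + g) = 5*(0*a + g) = 5*(0 + g) = 5*g)
r = -720 (r = ((-1 + 5)²*(-3))*(5*3) = (4²*(-3))*15 = (16*(-3))*15 = -48*15 = -720)
r² = (-720)² = 518400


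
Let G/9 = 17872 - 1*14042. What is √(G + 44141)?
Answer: √78611 ≈ 280.38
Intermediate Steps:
G = 34470 (G = 9*(17872 - 1*14042) = 9*(17872 - 14042) = 9*3830 = 34470)
√(G + 44141) = √(34470 + 44141) = √78611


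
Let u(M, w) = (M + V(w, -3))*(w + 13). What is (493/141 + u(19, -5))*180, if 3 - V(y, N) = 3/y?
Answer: 1559148/47 ≈ 33173.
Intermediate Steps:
V(y, N) = 3 - 3/y
u(M, w) = (13 + w)*(3 + M - 3/w) (u(M, w) = (M + (3 - 3/w))*(w + 13) = (3 + M - 3/w)*(13 + w) = (13 + w)*(3 + M - 3/w))
(493/141 + u(19, -5))*180 = (493/141 + (36 - 39/(-5) + 3*(-5) + 13*19 + 19*(-5)))*180 = (493*(1/141) + (36 - 39*(-⅕) - 15 + 247 - 95))*180 = (493/141 + (36 + 39/5 - 15 + 247 - 95))*180 = (493/141 + 904/5)*180 = (129929/705)*180 = 1559148/47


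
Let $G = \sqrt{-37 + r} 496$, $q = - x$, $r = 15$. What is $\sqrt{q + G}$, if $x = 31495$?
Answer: $\sqrt{-31495 + 496 i \sqrt{22}} \approx 6.5501 + 177.59 i$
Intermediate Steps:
$q = -31495$ ($q = \left(-1\right) 31495 = -31495$)
$G = 496 i \sqrt{22}$ ($G = \sqrt{-37 + 15} \cdot 496 = \sqrt{-22} \cdot 496 = i \sqrt{22} \cdot 496 = 496 i \sqrt{22} \approx 2326.4 i$)
$\sqrt{q + G} = \sqrt{-31495 + 496 i \sqrt{22}}$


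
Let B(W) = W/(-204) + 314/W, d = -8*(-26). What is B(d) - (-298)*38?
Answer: 60065095/5304 ≈ 11324.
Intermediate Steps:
d = 208
B(W) = 314/W - W/204 (B(W) = W*(-1/204) + 314/W = -W/204 + 314/W = 314/W - W/204)
B(d) - (-298)*38 = (314/208 - 1/204*208) - (-298)*38 = (314*(1/208) - 52/51) - 1*(-11324) = (157/104 - 52/51) + 11324 = 2599/5304 + 11324 = 60065095/5304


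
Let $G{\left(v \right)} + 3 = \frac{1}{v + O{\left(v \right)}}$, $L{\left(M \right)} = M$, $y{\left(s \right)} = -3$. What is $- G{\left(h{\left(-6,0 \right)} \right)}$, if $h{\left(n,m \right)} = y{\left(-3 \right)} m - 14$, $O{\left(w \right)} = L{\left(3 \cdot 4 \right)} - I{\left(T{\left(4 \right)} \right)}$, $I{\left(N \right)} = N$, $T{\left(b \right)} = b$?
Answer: $\frac{19}{6} \approx 3.1667$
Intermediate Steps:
$O{\left(w \right)} = 8$ ($O{\left(w \right)} = 3 \cdot 4 - 4 = 12 - 4 = 8$)
$h{\left(n,m \right)} = -14 - 3 m$ ($h{\left(n,m \right)} = - 3 m - 14 = -14 - 3 m$)
$G{\left(v \right)} = -3 + \frac{1}{8 + v}$ ($G{\left(v \right)} = -3 + \frac{1}{v + 8} = -3 + \frac{1}{8 + v}$)
$- G{\left(h{\left(-6,0 \right)} \right)} = - \frac{-23 - 3 \left(-14 - 0\right)}{8 - 14} = - \frac{-23 - 3 \left(-14 + 0\right)}{8 + \left(-14 + 0\right)} = - \frac{-23 - -42}{8 - 14} = - \frac{-23 + 42}{-6} = - \frac{\left(-1\right) 19}{6} = \left(-1\right) \left(- \frac{19}{6}\right) = \frac{19}{6}$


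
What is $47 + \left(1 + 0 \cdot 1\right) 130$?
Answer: $177$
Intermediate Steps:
$47 + \left(1 + 0 \cdot 1\right) 130 = 47 + \left(1 + 0\right) 130 = 47 + 1 \cdot 130 = 47 + 130 = 177$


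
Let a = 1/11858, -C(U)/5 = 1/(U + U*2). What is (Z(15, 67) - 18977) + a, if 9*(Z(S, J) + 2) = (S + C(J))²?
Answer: -81723854702629/4311675522 ≈ -18954.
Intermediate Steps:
C(U) = -5/(3*U) (C(U) = -5/(U + U*2) = -5/(U + 2*U) = -5*1/(3*U) = -5/(3*U))
Z(S, J) = -2 + (S - 5/(3*J))²/9
a = 1/11858 ≈ 8.4331e-5
(Z(15, 67) - 18977) + a = ((-2 + (1/81)*(-5 + 3*67*15)²/67²) - 18977) + 1/11858 = ((-2 + (1/81)*(1/4489)*(-5 + 3015)²) - 18977) + 1/11858 = ((-2 + (1/81)*(1/4489)*3010²) - 18977) + 1/11858 = ((-2 + (1/81)*(1/4489)*9060100) - 18977) + 1/11858 = ((-2 + 9060100/363609) - 18977) + 1/11858 = (8332882/363609 - 18977) + 1/11858 = -6891875111/363609 + 1/11858 = -81723854702629/4311675522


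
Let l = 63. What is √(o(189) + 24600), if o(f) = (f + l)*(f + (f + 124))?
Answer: 8*√2361 ≈ 388.72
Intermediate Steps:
o(f) = (63 + f)*(124 + 2*f) (o(f) = (f + 63)*(f + (f + 124)) = (63 + f)*(f + (124 + f)) = (63 + f)*(124 + 2*f))
√(o(189) + 24600) = √((7812 + 2*189² + 250*189) + 24600) = √((7812 + 2*35721 + 47250) + 24600) = √((7812 + 71442 + 47250) + 24600) = √(126504 + 24600) = √151104 = 8*√2361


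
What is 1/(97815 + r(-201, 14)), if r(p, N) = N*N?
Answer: 1/98011 ≈ 1.0203e-5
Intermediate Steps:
r(p, N) = N**2
1/(97815 + r(-201, 14)) = 1/(97815 + 14**2) = 1/(97815 + 196) = 1/98011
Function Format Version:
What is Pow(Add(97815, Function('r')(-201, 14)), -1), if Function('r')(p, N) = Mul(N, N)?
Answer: Rational(1, 98011) ≈ 1.0203e-5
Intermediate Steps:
Function('r')(p, N) = Pow(N, 2)
Pow(Add(97815, Function('r')(-201, 14)), -1) = Pow(Add(97815, Pow(14, 2)), -1) = Pow(Add(97815, 196), -1) = Pow(98011, -1) = Rational(1, 98011)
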